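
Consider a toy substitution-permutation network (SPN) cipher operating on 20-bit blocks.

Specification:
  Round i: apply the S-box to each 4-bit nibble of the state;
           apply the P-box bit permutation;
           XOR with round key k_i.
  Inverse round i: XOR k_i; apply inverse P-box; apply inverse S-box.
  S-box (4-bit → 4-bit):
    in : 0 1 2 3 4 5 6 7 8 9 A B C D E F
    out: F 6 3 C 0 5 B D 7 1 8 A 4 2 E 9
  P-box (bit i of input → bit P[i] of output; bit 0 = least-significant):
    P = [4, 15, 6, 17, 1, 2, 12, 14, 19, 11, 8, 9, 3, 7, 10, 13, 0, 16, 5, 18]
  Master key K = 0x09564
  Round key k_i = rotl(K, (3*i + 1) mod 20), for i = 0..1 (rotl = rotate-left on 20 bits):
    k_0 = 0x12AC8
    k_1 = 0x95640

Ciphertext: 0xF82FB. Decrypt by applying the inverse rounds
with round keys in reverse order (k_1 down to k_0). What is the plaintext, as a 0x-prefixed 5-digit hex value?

s_0 = ciphertext = 0xF82FB
s_1 = InvRound(s_0, k_1) = 0x78476
s_2 = InvRound(s_1, k_0) = 0x30B26

0x30B26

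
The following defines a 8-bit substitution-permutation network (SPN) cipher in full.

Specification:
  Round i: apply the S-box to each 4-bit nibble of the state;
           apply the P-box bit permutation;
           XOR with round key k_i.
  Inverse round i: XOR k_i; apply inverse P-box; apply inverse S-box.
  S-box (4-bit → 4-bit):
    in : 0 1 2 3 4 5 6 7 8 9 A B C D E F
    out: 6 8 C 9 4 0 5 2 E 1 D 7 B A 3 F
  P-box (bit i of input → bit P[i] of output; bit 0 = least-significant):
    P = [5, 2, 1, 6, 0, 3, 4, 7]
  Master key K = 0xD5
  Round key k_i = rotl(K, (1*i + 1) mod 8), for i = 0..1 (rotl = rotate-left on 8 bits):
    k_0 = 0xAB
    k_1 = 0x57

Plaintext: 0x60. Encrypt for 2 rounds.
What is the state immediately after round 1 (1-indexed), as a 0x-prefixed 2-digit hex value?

0xBC

s_0 = plaintext = 0x60
s_1 = Round(s_0, k_0) = 0xBC
s_2 = Round(s_1, k_1) = 0x2A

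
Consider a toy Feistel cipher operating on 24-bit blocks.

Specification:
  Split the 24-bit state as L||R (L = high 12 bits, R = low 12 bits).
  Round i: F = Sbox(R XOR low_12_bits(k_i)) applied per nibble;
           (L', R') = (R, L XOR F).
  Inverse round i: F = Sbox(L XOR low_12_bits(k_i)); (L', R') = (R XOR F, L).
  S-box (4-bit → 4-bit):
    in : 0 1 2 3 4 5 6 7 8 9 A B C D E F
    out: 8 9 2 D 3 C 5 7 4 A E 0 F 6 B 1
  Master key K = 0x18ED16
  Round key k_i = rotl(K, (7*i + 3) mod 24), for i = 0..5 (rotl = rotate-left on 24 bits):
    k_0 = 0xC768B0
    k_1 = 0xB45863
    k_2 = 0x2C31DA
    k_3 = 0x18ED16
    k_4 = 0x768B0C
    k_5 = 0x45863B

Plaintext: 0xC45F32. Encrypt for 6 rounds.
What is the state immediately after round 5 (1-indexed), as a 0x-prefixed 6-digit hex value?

s_0 = plaintext = 0xC45F32
s_1 = Round(s_0, k_0) = 0xF32B07
s_2 = Round(s_1, k_1) = 0xB07261
s_3 = Round(s_2, k_2) = 0x261607
s_4 = Round(s_3, k_3) = 0x6072F8
s_5 = Round(s_4, k_4) = 0x2F8C14
s_6 = Round(s_5, k_5) = 0xC14CD9

0x2F8C14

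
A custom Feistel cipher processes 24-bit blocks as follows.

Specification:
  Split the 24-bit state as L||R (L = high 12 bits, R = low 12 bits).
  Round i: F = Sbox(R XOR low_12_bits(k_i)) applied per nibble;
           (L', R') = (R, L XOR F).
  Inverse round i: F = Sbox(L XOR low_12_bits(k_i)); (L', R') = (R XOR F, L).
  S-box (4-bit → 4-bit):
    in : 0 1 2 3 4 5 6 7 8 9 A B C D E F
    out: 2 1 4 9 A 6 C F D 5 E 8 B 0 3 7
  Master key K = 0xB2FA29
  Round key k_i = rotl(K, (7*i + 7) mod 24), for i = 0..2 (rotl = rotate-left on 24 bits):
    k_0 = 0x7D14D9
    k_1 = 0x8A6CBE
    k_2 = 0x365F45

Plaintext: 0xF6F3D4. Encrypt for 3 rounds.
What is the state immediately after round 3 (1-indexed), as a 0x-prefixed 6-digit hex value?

0x8A5F7D

s_0 = plaintext = 0xF6F3D4
s_1 = Round(s_0, k_0) = 0x3D404F
s_2 = Round(s_1, k_1) = 0x04F8A5
s_3 = Round(s_2, k_2) = 0x8A5F7D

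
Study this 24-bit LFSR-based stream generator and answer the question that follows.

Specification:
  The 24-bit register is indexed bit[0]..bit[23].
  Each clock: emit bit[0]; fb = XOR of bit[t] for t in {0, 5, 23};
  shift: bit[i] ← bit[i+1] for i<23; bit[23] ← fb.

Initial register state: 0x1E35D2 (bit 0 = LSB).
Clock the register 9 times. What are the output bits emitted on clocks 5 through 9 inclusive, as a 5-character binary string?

reg_0 = 0x1E35D2
clock 1: out=0, reg = 0x0F1AE9
clock 2: out=1, reg = 0x078D74
clock 3: out=0, reg = 0x83C6BA
clock 4: out=0, reg = 0x41E35D
clock 5: out=1, reg = 0xA0F1AE
clock 6: out=0, reg = 0x5078D7
clock 7: out=1, reg = 0xA83C6B
clock 8: out=1, reg = 0xD41E35
clock 9: out=1, reg = 0xEA0F1A

10111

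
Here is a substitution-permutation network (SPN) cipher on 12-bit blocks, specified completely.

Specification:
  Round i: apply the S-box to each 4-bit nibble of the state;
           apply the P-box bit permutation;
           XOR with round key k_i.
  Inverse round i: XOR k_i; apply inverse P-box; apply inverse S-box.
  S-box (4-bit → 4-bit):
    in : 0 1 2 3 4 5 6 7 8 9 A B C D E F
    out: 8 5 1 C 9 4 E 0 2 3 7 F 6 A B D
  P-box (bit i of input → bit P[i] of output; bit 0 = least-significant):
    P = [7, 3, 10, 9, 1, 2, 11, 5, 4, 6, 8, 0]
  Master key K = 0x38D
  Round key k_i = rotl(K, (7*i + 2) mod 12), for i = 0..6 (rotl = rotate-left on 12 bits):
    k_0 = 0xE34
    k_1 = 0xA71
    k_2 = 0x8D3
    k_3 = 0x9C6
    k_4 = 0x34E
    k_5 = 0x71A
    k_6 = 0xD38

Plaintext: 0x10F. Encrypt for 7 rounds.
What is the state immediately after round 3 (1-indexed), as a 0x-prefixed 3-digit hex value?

0x495

s_0 = plaintext = 0x10F
s_1 = Round(s_0, k_0) = 0x984
s_2 = Round(s_1, k_1) = 0x8A5
s_3 = Round(s_2, k_2) = 0x495
s_4 = Round(s_3, k_3) = 0xDD1
s_5 = Round(s_4, k_4) = 0x7AB
s_6 = Round(s_5, k_5) = 0x994
s_7 = Round(s_6, k_6) = 0xFEE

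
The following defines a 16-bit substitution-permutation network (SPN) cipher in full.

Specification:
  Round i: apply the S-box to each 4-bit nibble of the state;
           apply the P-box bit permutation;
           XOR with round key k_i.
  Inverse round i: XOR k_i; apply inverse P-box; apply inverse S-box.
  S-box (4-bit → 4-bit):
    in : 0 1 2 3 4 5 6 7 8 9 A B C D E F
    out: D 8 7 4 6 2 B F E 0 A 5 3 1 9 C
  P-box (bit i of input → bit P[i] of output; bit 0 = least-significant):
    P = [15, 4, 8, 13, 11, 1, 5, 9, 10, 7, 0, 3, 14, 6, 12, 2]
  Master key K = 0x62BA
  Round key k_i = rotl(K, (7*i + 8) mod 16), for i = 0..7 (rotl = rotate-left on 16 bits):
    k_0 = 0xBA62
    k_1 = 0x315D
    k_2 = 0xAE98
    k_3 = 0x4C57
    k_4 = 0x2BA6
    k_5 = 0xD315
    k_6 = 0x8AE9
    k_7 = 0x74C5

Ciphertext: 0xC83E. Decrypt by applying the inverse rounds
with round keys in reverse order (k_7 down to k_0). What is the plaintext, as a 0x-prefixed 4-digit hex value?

s_0 = ciphertext = 0xC83E
s_1 = InvRound(s_0, k_7) = 0x4726
s_2 = InvRound(s_1, k_6) = 0x67CB
s_3 = InvRound(s_2, k_5) = 0x8656
s_4 = InvRound(s_3, k_4) = 0x5CB7
s_5 = InvRound(s_4, k_3) = 0x4539
s_6 = InvRound(s_5, k_2) = 0xD400
s_7 = InvRound(s_6, k_1) = 0x6097
s_8 = InvRound(s_7, k_0) = 0x740C

0x740C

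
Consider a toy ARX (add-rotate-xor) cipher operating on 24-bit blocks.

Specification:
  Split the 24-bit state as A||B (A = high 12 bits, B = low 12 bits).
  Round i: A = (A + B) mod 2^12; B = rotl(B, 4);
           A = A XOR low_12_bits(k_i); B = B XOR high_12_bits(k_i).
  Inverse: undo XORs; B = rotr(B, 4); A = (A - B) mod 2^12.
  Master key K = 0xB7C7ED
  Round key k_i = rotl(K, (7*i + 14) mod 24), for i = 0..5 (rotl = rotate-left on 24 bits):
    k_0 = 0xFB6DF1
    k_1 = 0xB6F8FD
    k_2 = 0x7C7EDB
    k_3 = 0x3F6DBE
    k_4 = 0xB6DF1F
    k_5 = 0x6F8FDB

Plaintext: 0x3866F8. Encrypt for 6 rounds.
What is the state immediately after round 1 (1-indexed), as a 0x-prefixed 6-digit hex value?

0x78F030

s_0 = plaintext = 0x3866F8
s_1 = Round(s_0, k_0) = 0x78F030
s_2 = Round(s_1, k_1) = 0xF4286F
s_3 = Round(s_2, k_2) = 0x96A13F
s_4 = Round(s_3, k_3) = 0x717007
s_5 = Round(s_4, k_4) = 0x801B1D
s_6 = Round(s_5, k_5) = 0xCC5723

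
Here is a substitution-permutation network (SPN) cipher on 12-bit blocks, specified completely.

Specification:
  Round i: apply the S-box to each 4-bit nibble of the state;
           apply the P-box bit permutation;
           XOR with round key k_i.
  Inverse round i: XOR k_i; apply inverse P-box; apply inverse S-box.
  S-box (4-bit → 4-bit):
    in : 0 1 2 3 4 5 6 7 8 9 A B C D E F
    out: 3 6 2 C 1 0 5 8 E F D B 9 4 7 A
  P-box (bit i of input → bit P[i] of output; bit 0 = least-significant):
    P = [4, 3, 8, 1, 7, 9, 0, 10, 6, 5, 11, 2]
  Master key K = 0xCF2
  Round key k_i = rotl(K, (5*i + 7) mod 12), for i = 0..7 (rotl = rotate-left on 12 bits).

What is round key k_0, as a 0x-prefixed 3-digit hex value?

0x967

K = 0xCF2
k_0 = rotl(K, (5*0+7) mod 12) = rotl(K, 7) = 0x967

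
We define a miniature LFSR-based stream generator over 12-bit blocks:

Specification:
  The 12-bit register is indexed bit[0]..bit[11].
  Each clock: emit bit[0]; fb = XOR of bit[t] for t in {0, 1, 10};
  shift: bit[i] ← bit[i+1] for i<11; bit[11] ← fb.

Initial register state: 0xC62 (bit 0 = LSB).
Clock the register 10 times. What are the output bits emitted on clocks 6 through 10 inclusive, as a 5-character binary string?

11000

reg_0 = 0xC62
clock 1: out=0, reg = 0x631
clock 2: out=1, reg = 0x318
clock 3: out=0, reg = 0x18C
clock 4: out=0, reg = 0x0C6
clock 5: out=0, reg = 0x863
clock 6: out=1, reg = 0x431
clock 7: out=1, reg = 0x218
clock 8: out=0, reg = 0x10C
clock 9: out=0, reg = 0x086
clock 10: out=0, reg = 0x843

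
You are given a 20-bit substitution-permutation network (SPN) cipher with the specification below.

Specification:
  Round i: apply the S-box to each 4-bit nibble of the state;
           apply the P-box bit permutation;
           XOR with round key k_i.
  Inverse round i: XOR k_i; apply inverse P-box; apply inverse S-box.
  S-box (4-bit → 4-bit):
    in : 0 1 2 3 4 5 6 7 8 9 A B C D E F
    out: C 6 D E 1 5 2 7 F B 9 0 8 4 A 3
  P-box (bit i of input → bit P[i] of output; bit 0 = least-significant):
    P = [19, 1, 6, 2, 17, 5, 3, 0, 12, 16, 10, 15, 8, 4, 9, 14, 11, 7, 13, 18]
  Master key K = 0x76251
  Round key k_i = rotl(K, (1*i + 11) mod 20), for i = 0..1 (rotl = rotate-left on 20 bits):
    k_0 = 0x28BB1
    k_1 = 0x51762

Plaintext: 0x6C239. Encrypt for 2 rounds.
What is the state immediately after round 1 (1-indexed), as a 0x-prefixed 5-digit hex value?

s_0 = plaintext = 0x6C239
s_1 = Round(s_0, k_0) = 0xA5F1E
s_2 = Round(s_1, k_1) = 0x00C4C

0xA5F1E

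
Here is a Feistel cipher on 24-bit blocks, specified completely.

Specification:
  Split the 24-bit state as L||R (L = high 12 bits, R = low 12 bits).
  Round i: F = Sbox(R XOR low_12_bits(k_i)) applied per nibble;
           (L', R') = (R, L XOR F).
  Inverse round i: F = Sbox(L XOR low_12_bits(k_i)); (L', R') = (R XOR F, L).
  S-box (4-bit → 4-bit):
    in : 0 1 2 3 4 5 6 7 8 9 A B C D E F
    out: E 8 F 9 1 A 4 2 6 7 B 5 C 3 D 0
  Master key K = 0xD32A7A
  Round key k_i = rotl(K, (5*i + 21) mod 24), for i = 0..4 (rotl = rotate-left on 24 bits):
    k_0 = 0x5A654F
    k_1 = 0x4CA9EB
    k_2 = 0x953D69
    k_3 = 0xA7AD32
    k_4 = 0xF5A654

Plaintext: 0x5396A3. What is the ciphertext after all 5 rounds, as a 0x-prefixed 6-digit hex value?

0xBB47C9

s_0 = plaintext = 0x5396A3
s_1 = Round(s_0, k_0) = 0x6A3CE5
s_2 = Round(s_1, k_1) = 0xCE5C4E
s_3 = Round(s_2, k_2) = 0xC4E417
s_4 = Round(s_3, k_3) = 0x417BB4
s_5 = Round(s_4, k_4) = 0xBB47C9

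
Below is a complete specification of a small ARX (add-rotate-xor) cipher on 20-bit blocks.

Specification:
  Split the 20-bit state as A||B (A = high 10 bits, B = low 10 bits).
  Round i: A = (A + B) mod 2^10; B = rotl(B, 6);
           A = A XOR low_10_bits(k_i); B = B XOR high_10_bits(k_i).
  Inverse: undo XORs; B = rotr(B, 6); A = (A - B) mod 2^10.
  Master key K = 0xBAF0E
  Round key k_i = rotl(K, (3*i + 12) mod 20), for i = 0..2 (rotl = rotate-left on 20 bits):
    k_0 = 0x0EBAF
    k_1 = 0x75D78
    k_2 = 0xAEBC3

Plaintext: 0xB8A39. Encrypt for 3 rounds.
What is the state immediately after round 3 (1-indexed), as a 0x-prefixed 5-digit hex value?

s_0 = plaintext = 0xB8A39
s_1 = Round(s_0, k_0) = 0xAD259
s_2 = Round(s_1, k_1) = 0x1D7B2
s_3 = Round(s_2, k_2) = 0xF9201

0xF9201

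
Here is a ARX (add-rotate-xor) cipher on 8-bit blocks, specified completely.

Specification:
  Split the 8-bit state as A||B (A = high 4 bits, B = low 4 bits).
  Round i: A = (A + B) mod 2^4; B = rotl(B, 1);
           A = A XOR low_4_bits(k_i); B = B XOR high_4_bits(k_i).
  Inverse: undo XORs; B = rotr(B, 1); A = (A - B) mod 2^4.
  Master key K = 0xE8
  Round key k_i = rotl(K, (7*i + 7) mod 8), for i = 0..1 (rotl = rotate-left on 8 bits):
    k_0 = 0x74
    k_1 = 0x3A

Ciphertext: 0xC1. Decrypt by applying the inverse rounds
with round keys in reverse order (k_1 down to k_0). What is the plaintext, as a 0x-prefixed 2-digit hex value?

0xE3

s_0 = ciphertext = 0xC1
s_1 = InvRound(s_0, k_1) = 0x51
s_2 = InvRound(s_1, k_0) = 0xE3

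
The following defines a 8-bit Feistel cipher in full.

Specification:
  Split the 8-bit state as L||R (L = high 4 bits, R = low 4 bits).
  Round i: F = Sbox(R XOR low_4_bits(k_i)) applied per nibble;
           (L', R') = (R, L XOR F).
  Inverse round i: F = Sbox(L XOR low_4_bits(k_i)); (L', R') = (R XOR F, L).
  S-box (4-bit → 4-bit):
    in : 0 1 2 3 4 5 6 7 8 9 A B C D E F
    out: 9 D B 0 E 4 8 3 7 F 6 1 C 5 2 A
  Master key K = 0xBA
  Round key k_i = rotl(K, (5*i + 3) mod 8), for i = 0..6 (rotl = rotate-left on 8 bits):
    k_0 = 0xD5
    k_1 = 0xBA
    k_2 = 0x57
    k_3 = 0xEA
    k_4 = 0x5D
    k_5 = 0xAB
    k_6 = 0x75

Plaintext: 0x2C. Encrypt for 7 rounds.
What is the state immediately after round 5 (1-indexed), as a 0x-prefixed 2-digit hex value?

0x6B

s_0 = plaintext = 0x2C
s_1 = Round(s_0, k_0) = 0xCD
s_2 = Round(s_1, k_1) = 0xDF
s_3 = Round(s_2, k_2) = 0xFA
s_4 = Round(s_3, k_3) = 0xA6
s_5 = Round(s_4, k_4) = 0x6B
s_6 = Round(s_5, k_5) = 0xBF
s_7 = Round(s_6, k_6) = 0xFD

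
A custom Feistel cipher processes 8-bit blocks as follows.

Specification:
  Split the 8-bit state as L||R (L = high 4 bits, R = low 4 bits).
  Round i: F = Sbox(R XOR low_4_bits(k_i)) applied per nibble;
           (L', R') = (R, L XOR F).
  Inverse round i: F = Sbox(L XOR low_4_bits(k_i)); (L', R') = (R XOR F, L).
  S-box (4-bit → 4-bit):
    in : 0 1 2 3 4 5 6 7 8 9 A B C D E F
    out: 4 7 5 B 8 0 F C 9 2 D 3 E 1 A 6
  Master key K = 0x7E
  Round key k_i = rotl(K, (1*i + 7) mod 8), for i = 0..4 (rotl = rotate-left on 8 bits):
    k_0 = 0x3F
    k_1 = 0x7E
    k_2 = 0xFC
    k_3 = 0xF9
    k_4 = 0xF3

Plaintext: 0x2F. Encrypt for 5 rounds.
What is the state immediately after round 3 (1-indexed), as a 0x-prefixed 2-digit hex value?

0x6B

s_0 = plaintext = 0x2F
s_1 = Round(s_0, k_0) = 0xF6
s_2 = Round(s_1, k_1) = 0x66
s_3 = Round(s_2, k_2) = 0x6B
s_4 = Round(s_3, k_3) = 0xB3
s_5 = Round(s_4, k_4) = 0x3F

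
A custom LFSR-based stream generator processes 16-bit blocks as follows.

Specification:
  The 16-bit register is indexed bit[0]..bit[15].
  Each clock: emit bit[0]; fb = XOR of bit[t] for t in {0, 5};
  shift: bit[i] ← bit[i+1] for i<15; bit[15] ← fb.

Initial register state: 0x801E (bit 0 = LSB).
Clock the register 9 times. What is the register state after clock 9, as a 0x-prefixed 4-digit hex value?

reg_0 = 0x801E
clock 1: out=0, reg = 0x400F
clock 2: out=1, reg = 0xA007
clock 3: out=1, reg = 0xD003
clock 4: out=1, reg = 0xE801
clock 5: out=1, reg = 0xF400
clock 6: out=0, reg = 0x7A00
clock 7: out=0, reg = 0x3D00
clock 8: out=0, reg = 0x1E80
clock 9: out=0, reg = 0x0F40

0x0F40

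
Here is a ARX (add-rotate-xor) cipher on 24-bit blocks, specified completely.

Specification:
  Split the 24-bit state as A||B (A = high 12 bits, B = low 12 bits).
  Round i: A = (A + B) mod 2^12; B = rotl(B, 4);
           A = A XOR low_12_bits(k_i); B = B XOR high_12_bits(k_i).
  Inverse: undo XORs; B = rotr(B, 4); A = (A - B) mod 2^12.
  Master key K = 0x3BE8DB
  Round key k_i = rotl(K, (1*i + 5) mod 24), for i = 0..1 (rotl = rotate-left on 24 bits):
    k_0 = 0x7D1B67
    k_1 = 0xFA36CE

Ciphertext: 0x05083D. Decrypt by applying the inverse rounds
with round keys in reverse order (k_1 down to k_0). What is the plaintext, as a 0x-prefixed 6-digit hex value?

s_0 = ciphertext = 0x05083D
s_1 = InvRound(s_0, k_1) = 0x825E79
s_2 = InvRound(s_1, k_0) = 0xAA889A

0xAA889A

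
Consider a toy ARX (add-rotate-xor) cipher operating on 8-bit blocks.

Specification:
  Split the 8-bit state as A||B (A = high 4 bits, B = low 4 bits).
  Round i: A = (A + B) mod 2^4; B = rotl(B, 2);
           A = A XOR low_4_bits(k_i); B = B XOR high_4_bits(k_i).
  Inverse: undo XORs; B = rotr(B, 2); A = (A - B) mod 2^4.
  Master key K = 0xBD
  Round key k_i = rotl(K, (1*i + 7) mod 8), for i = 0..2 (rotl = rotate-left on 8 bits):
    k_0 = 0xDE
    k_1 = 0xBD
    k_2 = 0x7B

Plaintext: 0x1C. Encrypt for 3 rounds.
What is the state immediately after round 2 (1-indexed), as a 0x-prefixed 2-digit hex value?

0xC0

s_0 = plaintext = 0x1C
s_1 = Round(s_0, k_0) = 0x3E
s_2 = Round(s_1, k_1) = 0xC0
s_3 = Round(s_2, k_2) = 0x77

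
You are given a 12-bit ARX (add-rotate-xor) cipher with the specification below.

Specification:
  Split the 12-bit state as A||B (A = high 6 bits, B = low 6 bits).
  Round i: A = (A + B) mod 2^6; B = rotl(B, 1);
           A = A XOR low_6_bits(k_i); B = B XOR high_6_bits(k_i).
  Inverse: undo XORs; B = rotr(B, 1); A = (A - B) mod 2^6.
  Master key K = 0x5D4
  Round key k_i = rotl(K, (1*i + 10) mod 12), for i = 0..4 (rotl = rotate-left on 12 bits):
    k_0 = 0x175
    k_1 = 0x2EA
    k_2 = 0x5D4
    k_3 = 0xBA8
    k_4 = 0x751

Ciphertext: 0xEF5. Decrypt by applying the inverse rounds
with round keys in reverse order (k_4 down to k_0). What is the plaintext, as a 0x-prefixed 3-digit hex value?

0x941

s_0 = ciphertext = 0xEF5
s_1 = InvRound(s_0, k_4) = 0x594
s_2 = InvRound(s_1, k_3) = 0x85D
s_3 = InvRound(s_2, k_2) = 0xC05
s_4 = InvRound(s_3, k_1) = 0x4C7
s_5 = InvRound(s_4, k_0) = 0x941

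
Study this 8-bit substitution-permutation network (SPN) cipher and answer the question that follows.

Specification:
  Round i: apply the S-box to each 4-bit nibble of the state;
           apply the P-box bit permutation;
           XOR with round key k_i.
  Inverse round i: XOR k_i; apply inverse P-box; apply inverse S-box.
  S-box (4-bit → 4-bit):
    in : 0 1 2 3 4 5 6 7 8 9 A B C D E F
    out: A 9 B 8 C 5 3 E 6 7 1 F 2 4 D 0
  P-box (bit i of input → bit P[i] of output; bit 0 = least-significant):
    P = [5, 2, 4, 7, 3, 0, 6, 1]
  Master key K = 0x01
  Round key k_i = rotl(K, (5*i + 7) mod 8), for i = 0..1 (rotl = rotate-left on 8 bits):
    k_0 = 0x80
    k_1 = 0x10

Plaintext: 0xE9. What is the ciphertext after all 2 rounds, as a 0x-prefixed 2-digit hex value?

s_0 = plaintext = 0xE9
s_1 = Round(s_0, k_0) = 0xFE
s_2 = Round(s_1, k_1) = 0xA0

0xA0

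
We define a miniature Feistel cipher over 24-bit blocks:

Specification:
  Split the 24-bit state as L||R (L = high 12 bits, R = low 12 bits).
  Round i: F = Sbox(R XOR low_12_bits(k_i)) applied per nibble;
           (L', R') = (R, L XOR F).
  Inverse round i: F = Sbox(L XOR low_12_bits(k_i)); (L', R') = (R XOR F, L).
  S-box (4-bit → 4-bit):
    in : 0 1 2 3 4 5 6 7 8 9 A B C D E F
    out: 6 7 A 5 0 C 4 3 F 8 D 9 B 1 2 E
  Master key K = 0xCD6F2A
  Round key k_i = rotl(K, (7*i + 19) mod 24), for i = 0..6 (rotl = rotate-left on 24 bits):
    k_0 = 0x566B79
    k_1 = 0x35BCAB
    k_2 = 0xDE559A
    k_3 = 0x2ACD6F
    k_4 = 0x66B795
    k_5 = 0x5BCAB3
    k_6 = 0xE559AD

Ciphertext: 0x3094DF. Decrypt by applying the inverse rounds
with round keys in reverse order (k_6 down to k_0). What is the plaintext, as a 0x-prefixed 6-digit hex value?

0x110703

s_0 = ciphertext = 0x3094DF
s_1 = InvRound(s_0, k_6) = 0x90F309
s_2 = InvRound(s_1, k_5) = 0x69290F
s_3 = InvRound(s_2, k_4) = 0xE6C692
s_4 = InvRound(s_3, k_3) = 0x3F7E6C
s_5 = InvRound(s_4, k_2) = 0xA2D3F7
s_6 = InvRound(s_5, k_1) = 0x703A2D
s_7 = InvRound(s_6, k_0) = 0x110703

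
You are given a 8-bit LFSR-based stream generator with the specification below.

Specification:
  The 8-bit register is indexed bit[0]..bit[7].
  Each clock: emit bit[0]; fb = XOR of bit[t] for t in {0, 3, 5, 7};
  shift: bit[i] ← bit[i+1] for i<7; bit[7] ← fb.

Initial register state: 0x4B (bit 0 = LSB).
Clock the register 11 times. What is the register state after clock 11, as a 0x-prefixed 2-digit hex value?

reg_0 = 0x4B
clock 1: out=1, reg = 0x25
clock 2: out=1, reg = 0x12
clock 3: out=0, reg = 0x09
clock 4: out=1, reg = 0x04
clock 5: out=0, reg = 0x02
clock 6: out=0, reg = 0x01
clock 7: out=1, reg = 0x80
clock 8: out=0, reg = 0xC0
clock 9: out=0, reg = 0xE0
clock 10: out=0, reg = 0x70
clock 11: out=0, reg = 0xB8

0xB8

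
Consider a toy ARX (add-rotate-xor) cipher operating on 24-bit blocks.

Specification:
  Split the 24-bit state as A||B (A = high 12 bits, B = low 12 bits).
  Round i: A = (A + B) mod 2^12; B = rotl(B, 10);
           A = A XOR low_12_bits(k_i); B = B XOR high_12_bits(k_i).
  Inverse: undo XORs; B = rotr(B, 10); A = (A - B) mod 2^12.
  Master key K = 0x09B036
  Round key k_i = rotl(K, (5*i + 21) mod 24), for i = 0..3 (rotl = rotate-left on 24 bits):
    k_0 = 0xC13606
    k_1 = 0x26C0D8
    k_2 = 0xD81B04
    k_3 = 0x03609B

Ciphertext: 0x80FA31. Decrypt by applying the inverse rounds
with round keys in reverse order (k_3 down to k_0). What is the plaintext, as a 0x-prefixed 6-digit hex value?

s_0 = ciphertext = 0x80FA31
s_1 = InvRound(s_0, k_3) = 0x07681E
s_2 = InvRound(s_1, k_2) = 0x4F567D
s_3 = InvRound(s_2, k_1) = 0x3E8045
s_4 = InvRound(s_3, k_0) = 0x49315B

0x49315B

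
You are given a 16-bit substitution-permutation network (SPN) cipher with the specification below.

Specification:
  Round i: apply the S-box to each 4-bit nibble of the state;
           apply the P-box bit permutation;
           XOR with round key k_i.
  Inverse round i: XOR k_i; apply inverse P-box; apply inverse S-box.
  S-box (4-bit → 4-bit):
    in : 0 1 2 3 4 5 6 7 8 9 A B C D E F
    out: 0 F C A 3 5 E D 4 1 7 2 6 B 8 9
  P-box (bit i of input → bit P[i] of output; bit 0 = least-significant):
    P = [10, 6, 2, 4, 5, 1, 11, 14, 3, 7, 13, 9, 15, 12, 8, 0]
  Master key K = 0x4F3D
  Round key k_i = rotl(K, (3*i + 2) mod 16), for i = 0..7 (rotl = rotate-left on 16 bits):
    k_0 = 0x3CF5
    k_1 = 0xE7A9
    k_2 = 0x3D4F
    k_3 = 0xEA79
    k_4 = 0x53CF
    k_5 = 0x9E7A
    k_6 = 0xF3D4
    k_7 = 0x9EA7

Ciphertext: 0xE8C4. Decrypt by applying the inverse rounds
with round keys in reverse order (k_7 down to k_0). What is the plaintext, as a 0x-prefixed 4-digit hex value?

0x9215

s_0 = ciphertext = 0xE8C4
s_1 = InvRound(s_0, k_7) = 0x32D4
s_2 = InvRound(s_1, k_6) = 0x50E0
s_3 = InvRound(s_2, k_5) = 0x9D6F
s_4 = InvRound(s_3, k_4) = 0x9379
s_5 = InvRound(s_4, k_3) = 0xC820
s_6 = InvRound(s_5, k_2) = 0x15DA
s_7 = InvRound(s_6, k_1) = 0xD2D3
s_8 = InvRound(s_7, k_0) = 0x9215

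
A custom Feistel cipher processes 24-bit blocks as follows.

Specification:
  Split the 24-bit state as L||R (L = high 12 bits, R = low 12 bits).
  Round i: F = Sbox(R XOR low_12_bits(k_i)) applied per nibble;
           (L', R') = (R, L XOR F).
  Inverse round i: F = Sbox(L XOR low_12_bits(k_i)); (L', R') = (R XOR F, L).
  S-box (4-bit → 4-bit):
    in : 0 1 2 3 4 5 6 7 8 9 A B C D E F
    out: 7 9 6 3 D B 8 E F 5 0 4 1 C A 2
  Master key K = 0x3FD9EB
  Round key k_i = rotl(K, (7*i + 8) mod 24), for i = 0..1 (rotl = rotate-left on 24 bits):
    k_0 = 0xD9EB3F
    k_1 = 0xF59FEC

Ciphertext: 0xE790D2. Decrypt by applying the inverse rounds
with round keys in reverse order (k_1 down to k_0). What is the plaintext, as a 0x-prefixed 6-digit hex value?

s_0 = ciphertext = 0xE790D2
s_1 = InvRound(s_0, k_1) = 0x989E79
s_2 = InvRound(s_1, k_0) = 0x831989

0x831989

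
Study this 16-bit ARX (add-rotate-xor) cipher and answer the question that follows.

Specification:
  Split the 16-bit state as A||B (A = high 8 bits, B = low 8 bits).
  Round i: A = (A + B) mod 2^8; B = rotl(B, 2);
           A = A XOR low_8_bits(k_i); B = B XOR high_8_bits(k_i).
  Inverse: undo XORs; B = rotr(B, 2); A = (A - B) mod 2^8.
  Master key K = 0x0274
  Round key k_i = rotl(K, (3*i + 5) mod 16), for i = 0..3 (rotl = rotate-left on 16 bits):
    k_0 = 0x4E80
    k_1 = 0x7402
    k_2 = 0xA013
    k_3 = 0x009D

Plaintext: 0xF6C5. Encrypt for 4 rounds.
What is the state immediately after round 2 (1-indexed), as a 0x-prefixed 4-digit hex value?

s_0 = plaintext = 0xF6C5
s_1 = Round(s_0, k_0) = 0x3B59
s_2 = Round(s_1, k_1) = 0x9611
s_3 = Round(s_2, k_2) = 0xB4E4
s_4 = Round(s_3, k_3) = 0x0593

0x9611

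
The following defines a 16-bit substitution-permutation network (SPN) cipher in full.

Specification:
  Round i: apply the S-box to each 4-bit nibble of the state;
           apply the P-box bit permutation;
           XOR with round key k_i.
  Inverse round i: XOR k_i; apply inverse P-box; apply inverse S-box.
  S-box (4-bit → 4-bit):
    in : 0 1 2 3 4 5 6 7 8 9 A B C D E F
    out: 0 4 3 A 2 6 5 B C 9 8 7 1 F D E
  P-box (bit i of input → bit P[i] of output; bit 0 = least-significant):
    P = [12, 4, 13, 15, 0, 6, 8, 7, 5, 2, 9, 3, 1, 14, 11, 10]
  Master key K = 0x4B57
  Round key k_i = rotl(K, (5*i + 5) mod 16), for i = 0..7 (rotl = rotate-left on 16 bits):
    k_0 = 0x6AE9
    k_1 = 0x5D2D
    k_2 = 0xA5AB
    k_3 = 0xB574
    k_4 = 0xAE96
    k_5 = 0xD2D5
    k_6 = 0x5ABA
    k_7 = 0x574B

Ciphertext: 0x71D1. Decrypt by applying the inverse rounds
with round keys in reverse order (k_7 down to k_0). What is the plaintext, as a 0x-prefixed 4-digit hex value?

0x250C

s_0 = ciphertext = 0x71D1
s_1 = InvRound(s_0, k_7) = 0x98A5
s_2 = InvRound(s_1, k_6) = 0x2FC3
s_3 = InvRound(s_2, k_5) = 0xD41D
s_4 = InvRound(s_3, k_4) = 0xB896
s_5 = InvRound(s_4, k_3) = 0xECF0
s_6 = InvRound(s_5, k_2) = 0xBAB4
s_7 = InvRound(s_6, k_1) = 0x38EF
s_8 = InvRound(s_7, k_0) = 0x250C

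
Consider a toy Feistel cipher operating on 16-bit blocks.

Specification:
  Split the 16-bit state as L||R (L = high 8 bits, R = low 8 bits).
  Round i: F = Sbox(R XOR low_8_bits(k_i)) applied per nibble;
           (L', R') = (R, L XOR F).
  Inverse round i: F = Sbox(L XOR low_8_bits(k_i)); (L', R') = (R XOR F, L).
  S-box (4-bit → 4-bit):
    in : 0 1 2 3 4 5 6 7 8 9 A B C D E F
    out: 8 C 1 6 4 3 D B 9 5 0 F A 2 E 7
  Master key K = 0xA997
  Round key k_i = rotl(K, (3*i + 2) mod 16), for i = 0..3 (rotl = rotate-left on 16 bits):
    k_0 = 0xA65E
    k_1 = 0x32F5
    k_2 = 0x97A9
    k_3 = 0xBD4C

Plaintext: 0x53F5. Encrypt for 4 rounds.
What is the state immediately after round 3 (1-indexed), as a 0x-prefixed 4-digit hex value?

s_0 = plaintext = 0x53F5
s_1 = Round(s_0, k_0) = 0xF55C
s_2 = Round(s_1, k_1) = 0x5CF0
s_3 = Round(s_2, k_2) = 0xF069
s_4 = Round(s_3, k_3) = 0x69E3

0xF069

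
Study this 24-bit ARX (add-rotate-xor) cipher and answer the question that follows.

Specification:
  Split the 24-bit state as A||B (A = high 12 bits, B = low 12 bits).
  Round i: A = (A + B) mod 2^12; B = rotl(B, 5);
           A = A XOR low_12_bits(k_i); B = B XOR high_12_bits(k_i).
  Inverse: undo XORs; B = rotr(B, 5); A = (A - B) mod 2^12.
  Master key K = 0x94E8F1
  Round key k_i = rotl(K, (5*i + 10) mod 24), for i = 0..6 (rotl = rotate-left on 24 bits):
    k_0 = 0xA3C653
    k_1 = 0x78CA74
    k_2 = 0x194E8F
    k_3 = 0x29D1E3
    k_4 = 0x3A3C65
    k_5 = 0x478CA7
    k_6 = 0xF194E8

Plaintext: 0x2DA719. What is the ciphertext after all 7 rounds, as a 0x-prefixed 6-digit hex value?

s_0 = plaintext = 0x2DA719
s_1 = Round(s_0, k_0) = 0xFA0912
s_2 = Round(s_1, k_1) = 0x2C65DE
s_3 = Round(s_2, k_2) = 0x62BA5F
s_4 = Round(s_3, k_3) = 0x169969
s_5 = Round(s_4, k_4) = 0x6B7E91
s_6 = Round(s_5, k_5) = 0x9EF645
s_7 = Round(s_6, k_6) = 0x4DC7B5

0x4DC7B5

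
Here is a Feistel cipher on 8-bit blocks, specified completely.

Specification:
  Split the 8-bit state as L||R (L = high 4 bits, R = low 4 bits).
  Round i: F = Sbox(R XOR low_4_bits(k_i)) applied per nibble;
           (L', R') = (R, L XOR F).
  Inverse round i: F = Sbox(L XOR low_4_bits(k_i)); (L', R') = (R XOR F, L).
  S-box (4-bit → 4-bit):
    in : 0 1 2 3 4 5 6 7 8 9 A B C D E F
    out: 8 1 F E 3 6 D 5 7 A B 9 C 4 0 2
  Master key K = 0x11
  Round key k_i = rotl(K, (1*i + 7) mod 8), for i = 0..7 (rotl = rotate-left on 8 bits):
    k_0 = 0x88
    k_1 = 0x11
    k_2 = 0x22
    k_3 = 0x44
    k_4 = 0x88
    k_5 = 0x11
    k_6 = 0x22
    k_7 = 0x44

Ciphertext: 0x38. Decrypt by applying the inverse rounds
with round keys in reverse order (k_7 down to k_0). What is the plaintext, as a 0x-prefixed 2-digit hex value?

0x5E

s_0 = ciphertext = 0x38
s_1 = InvRound(s_0, k_7) = 0xD3
s_2 = InvRound(s_1, k_6) = 0x1D
s_3 = InvRound(s_2, k_5) = 0x51
s_4 = InvRound(s_3, k_4) = 0x55
s_5 = InvRound(s_4, k_3) = 0x45
s_6 = InvRound(s_5, k_2) = 0x84
s_7 = InvRound(s_6, k_1) = 0xE8
s_8 = InvRound(s_7, k_0) = 0x5E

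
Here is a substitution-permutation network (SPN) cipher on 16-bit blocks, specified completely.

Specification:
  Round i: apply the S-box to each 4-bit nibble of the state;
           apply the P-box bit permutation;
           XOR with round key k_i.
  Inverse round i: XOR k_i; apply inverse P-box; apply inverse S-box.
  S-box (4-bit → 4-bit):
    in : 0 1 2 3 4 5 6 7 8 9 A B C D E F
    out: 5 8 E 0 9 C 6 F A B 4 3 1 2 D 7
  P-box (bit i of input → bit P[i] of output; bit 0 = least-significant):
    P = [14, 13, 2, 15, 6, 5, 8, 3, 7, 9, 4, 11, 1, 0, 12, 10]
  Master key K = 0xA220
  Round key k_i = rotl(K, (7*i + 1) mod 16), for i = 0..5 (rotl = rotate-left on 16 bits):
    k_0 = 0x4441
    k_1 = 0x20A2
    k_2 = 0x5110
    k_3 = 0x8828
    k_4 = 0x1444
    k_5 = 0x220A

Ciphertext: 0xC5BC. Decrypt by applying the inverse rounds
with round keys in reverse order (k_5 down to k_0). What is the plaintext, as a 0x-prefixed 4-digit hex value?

s_0 = ciphertext = 0xC5BC
s_1 = InvRound(s_0, k_5) = 0x4F67
s_2 = InvRound(s_1, k_4) = 0xF86C
s_3 = InvRound(s_2, k_3) = 0xA3CF
s_4 = InvRound(s_3, k_2) = 0xFF47
s_5 = InvRound(s_4, k_1) = 0x29FE
s_6 = InvRound(s_5, k_0) = 0x9E2F

0x9E2F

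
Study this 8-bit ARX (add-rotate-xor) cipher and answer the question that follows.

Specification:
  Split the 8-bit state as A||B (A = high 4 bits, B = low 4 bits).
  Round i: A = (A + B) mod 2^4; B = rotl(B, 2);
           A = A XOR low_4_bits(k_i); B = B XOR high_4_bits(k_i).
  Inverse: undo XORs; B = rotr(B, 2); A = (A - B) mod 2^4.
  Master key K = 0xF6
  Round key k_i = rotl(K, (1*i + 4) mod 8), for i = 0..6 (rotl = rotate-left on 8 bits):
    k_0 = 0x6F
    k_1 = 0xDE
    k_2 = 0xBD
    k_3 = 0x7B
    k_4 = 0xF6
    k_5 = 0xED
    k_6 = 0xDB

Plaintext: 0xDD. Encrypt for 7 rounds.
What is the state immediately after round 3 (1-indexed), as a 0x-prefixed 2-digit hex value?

0xCD

s_0 = plaintext = 0xDD
s_1 = Round(s_0, k_0) = 0x51
s_2 = Round(s_1, k_1) = 0x89
s_3 = Round(s_2, k_2) = 0xCD
s_4 = Round(s_3, k_3) = 0x20
s_5 = Round(s_4, k_4) = 0x4F
s_6 = Round(s_5, k_5) = 0xE1
s_7 = Round(s_6, k_6) = 0x49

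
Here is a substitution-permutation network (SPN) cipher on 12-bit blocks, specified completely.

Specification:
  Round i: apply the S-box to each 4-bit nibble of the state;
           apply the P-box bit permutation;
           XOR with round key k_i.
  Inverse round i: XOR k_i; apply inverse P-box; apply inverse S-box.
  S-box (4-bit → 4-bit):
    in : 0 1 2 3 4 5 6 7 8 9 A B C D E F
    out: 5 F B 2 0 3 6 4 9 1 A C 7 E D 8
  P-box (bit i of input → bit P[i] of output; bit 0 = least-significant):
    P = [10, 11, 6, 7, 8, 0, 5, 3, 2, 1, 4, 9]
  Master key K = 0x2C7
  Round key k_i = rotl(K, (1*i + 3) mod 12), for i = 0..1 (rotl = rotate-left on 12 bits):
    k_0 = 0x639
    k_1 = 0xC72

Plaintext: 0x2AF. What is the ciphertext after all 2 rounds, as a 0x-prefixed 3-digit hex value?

s_0 = plaintext = 0x2AF
s_1 = Round(s_0, k_0) = 0x4B6
s_2 = Round(s_1, k_1) = 0x41A

0x41A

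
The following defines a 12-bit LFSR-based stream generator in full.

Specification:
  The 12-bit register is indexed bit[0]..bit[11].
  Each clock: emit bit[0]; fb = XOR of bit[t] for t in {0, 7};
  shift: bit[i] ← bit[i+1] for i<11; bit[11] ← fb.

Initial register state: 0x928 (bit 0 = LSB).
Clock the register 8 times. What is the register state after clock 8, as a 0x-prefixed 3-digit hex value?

reg_0 = 0x928
clock 1: out=0, reg = 0x494
clock 2: out=0, reg = 0xA4A
clock 3: out=0, reg = 0x525
clock 4: out=1, reg = 0xA92
clock 5: out=0, reg = 0xD49
clock 6: out=1, reg = 0xEA4
clock 7: out=0, reg = 0xF52
clock 8: out=0, reg = 0x7A9

0x7A9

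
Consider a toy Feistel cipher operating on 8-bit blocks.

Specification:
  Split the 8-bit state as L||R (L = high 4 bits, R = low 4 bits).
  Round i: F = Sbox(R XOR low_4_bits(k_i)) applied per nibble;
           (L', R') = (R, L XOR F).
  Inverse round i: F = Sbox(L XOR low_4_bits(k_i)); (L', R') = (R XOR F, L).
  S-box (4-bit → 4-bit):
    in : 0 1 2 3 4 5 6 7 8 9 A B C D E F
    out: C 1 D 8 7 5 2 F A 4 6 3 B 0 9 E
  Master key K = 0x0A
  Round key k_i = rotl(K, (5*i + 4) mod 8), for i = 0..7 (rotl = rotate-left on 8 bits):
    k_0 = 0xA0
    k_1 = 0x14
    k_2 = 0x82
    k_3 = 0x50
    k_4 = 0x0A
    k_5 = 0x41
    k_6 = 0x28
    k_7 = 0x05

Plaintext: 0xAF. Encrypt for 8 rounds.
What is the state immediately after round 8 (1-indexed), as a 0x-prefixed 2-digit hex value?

s_0 = plaintext = 0xAF
s_1 = Round(s_0, k_0) = 0xF4
s_2 = Round(s_1, k_1) = 0x43
s_3 = Round(s_2, k_2) = 0x35
s_4 = Round(s_3, k_3) = 0x56
s_5 = Round(s_4, k_4) = 0x6E
s_6 = Round(s_5, k_5) = 0xE8
s_7 = Round(s_6, k_6) = 0x82
s_8 = Round(s_7, k_7) = 0x27

0x27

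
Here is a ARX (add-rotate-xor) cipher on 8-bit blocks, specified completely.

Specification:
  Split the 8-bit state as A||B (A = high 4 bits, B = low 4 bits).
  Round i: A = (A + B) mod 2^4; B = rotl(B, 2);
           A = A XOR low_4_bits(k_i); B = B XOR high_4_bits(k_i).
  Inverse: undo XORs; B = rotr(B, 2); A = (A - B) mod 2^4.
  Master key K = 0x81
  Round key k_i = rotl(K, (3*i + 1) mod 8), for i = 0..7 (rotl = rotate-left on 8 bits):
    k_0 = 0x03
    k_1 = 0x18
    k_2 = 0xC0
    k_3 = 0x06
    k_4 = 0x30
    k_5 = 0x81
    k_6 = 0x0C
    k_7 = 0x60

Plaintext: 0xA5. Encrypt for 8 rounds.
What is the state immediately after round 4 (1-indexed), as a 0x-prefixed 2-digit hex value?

s_0 = plaintext = 0xA5
s_1 = Round(s_0, k_0) = 0xC5
s_2 = Round(s_1, k_1) = 0x94
s_3 = Round(s_2, k_2) = 0xDD
s_4 = Round(s_3, k_3) = 0xC7
s_5 = Round(s_4, k_4) = 0x3E
s_6 = Round(s_5, k_5) = 0x03
s_7 = Round(s_6, k_6) = 0xFC
s_8 = Round(s_7, k_7) = 0xB5

0xC7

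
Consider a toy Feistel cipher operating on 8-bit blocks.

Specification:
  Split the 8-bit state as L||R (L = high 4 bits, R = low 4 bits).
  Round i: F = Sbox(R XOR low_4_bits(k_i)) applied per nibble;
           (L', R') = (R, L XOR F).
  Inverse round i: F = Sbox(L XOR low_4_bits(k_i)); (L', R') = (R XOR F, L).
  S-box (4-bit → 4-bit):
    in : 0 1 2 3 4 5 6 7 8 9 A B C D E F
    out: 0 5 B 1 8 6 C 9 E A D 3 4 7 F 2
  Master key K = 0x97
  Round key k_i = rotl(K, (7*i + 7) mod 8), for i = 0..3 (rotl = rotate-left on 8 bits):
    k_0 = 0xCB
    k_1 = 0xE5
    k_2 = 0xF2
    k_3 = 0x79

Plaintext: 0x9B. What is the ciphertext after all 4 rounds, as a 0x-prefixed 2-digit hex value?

s_0 = plaintext = 0x9B
s_1 = Round(s_0, k_0) = 0xB9
s_2 = Round(s_1, k_1) = 0x9F
s_3 = Round(s_2, k_2) = 0xFE
s_4 = Round(s_3, k_3) = 0xE6

0xE6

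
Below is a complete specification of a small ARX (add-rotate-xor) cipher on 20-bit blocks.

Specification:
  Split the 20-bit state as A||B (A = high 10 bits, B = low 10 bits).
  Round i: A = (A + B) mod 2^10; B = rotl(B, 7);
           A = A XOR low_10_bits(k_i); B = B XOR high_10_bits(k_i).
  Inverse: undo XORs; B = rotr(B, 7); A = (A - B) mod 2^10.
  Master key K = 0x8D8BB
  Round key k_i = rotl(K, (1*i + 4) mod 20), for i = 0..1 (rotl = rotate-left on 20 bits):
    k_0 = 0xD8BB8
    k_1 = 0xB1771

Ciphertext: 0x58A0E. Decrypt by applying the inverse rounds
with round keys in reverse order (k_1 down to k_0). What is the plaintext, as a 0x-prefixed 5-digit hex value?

0x8A1DA

s_0 = ciphertext = 0x58A0E
s_1 = InvRound(s_0, k_1) = 0xEEA59
s_2 = InvRound(s_1, k_0) = 0x8A1DA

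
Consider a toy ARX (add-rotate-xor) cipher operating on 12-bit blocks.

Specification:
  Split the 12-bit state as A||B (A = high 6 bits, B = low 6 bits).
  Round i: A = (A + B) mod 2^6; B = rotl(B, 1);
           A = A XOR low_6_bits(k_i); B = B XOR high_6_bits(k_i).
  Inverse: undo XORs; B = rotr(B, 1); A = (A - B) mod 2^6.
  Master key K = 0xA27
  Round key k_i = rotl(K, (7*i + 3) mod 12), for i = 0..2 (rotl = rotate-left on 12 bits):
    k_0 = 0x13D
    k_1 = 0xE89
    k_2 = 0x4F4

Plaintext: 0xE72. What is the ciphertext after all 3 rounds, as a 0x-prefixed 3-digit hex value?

0x0E0

s_0 = plaintext = 0xE72
s_1 = Round(s_0, k_0) = 0x5A1
s_2 = Round(s_1, k_1) = 0xFB9
s_3 = Round(s_2, k_2) = 0x0E0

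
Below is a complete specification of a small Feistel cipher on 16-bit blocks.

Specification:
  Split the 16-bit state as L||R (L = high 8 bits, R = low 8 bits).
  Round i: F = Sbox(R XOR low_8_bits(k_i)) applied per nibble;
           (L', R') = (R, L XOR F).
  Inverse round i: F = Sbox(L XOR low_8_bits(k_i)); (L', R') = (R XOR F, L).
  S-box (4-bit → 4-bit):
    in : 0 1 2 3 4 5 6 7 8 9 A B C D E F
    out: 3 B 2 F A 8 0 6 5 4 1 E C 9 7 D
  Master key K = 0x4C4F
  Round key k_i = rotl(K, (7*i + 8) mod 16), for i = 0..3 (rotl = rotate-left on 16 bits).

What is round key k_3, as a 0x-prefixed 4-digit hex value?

K = 0x4C4F
k_0 = rotl(K, (7*0+8) mod 16) = rotl(K, 8) = 0x4F4C
k_1 = rotl(K, (7*1+8) mod 16) = rotl(K, 15) = 0xA627
k_2 = rotl(K, (7*2+8) mod 16) = rotl(K, 6) = 0x13D3
k_3 = rotl(K, (7*3+8) mod 16) = rotl(K, 13) = 0xE989

0xE989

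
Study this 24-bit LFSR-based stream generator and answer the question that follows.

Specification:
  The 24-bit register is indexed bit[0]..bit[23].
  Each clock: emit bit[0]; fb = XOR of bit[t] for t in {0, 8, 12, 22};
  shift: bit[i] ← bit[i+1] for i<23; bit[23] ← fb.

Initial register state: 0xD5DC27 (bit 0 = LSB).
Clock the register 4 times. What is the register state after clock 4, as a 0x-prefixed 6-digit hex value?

reg_0 = 0xD5DC27
clock 1: out=1, reg = 0xEAEE13
clock 2: out=1, reg = 0x757709
clock 3: out=1, reg = 0x3ABB84
clock 4: out=0, reg = 0x1D5DC2

0x1D5DC2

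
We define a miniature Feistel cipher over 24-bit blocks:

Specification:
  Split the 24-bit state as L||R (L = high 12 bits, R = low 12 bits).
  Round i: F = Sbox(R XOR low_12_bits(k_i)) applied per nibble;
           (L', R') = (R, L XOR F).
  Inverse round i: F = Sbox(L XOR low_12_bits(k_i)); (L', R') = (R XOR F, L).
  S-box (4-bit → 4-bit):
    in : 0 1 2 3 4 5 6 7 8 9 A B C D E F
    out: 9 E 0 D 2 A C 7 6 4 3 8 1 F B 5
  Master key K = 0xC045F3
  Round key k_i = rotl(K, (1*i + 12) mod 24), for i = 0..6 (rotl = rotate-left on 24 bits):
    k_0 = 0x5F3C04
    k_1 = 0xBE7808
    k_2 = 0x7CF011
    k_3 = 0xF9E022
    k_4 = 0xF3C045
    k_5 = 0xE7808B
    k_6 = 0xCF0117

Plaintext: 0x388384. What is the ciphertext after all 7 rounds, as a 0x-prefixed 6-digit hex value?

0xA186B9

s_0 = plaintext = 0x388384
s_1 = Round(s_0, k_0) = 0x3846E1
s_2 = Round(s_1, k_1) = 0x6E1830
s_3 = Round(s_2, k_2) = 0x8300EF
s_4 = Round(s_3, k_3) = 0x0EF12F
s_5 = Round(s_4, k_4) = 0x12FE2C
s_6 = Round(s_5, k_5) = 0xE2CA18
s_7 = Round(s_6, k_6) = 0xA186B9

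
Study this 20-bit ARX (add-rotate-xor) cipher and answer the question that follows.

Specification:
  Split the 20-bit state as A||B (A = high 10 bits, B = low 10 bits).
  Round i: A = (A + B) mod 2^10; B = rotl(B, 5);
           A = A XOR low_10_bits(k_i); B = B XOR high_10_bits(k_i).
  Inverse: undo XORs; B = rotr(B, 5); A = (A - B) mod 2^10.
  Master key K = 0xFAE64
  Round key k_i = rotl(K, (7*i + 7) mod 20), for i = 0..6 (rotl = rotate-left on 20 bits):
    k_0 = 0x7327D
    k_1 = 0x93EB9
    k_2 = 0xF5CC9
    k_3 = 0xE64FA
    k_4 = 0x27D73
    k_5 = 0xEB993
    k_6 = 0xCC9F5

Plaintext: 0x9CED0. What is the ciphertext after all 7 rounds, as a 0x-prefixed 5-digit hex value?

0xD6CB3

s_0 = plaintext = 0x9CED0
s_1 = Round(s_0, k_0) = 0xCFBDA
s_2 = Round(s_1, k_1) = 0x68511
s_3 = Round(s_2, k_2) = 0x9EDFF
s_4 = Round(s_3, k_3) = 0x20076
s_5 = Round(s_4, k_4) = 0x6165C
s_6 = Round(s_5, k_5) = 0x9C83C
s_7 = Round(s_6, k_6) = 0xD6CB3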